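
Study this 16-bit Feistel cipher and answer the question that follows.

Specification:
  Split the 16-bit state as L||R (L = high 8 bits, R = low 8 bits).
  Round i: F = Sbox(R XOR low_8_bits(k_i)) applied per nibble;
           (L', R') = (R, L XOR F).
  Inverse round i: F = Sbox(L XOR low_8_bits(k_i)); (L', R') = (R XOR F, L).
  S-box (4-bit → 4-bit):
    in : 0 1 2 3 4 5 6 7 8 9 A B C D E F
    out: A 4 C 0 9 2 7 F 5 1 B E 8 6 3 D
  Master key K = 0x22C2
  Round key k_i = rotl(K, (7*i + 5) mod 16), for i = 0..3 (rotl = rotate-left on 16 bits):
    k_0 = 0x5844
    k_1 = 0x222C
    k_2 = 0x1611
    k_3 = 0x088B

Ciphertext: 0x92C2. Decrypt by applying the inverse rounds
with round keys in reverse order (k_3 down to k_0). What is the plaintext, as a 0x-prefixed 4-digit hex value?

s_0 = ciphertext = 0x92C2
s_1 = InvRound(s_0, k_3) = 0x8392
s_2 = InvRound(s_1, k_2) = 0x8E83
s_3 = InvRound(s_2, k_1) = 0x3F8E
s_4 = InvRound(s_3, k_0) = 0x703F

0x703F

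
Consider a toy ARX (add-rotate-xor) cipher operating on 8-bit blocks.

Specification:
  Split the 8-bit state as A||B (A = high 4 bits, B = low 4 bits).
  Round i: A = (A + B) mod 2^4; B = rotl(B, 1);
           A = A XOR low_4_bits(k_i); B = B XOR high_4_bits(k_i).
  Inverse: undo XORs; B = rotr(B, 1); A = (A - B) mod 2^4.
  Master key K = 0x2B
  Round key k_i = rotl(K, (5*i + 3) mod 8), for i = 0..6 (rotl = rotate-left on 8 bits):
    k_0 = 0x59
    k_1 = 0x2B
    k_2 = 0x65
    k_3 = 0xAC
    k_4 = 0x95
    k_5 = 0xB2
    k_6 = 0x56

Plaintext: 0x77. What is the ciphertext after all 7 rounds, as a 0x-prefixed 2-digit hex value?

0xAD

s_0 = plaintext = 0x77
s_1 = Round(s_0, k_0) = 0x7B
s_2 = Round(s_1, k_1) = 0x95
s_3 = Round(s_2, k_2) = 0xBC
s_4 = Round(s_3, k_3) = 0xB3
s_5 = Round(s_4, k_4) = 0xBF
s_6 = Round(s_5, k_5) = 0x84
s_7 = Round(s_6, k_6) = 0xAD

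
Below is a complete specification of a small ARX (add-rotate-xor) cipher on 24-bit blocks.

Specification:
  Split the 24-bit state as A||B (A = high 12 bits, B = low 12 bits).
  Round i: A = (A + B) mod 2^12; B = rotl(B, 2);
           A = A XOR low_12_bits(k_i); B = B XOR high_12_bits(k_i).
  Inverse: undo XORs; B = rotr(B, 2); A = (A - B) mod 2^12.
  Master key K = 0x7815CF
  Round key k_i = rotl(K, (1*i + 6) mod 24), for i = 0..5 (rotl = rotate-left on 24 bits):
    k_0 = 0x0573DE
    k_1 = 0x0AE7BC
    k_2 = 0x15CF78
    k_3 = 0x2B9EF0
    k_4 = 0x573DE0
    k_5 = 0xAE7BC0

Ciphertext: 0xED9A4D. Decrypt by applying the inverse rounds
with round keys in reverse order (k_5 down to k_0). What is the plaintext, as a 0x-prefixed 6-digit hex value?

s_0 = ciphertext = 0xED9A4D
s_1 = InvRound(s_0, k_5) = 0xCEF82A
s_2 = InvRound(s_1, k_4) = 0x9B9756
s_3 = InvRound(s_2, k_3) = 0x9CED7B
s_4 = InvRound(s_3, k_2) = 0x7ADF09
s_5 = InvRound(s_4, k_1) = 0x028FE9
s_6 = InvRound(s_5, k_0) = 0x807BEF

0x807BEF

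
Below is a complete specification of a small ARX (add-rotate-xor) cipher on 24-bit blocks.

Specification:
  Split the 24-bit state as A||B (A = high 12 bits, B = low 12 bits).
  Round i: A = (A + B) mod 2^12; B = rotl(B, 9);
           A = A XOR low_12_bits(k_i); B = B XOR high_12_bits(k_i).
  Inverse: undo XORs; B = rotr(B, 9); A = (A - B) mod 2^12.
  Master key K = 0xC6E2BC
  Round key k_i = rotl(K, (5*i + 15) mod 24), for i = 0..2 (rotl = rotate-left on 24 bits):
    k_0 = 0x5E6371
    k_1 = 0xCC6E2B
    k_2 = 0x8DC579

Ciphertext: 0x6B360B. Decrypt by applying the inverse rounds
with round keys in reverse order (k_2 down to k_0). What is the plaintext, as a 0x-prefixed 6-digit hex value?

s_0 = ciphertext = 0x6B360B
s_1 = InvRound(s_0, k_2) = 0xD0B6BF
s_2 = InvRound(s_1, k_1) = 0xF533CD
s_3 = InvRound(s_2, k_0) = 0xAC715B

0xAC715B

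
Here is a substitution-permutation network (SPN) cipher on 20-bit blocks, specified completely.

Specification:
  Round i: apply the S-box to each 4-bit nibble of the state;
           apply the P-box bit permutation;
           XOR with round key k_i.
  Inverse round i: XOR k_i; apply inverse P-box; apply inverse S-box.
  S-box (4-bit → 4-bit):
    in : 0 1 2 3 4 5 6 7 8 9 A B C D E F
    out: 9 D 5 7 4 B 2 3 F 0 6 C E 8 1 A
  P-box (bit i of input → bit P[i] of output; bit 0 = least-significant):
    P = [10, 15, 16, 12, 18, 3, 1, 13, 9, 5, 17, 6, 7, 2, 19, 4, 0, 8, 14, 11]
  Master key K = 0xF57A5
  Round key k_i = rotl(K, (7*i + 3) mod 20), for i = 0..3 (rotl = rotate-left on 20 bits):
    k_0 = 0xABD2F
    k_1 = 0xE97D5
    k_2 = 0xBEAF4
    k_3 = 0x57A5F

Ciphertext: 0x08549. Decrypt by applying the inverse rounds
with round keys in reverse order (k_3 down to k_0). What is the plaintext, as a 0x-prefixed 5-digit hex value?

0x163E7

s_0 = ciphertext = 0x08549
s_1 = InvRound(s_0, k_3) = 0xCFE18
s_2 = InvRound(s_1, k_2) = 0x97C71
s_3 = InvRound(s_2, k_1) = 0xC730A
s_4 = InvRound(s_3, k_0) = 0x163E7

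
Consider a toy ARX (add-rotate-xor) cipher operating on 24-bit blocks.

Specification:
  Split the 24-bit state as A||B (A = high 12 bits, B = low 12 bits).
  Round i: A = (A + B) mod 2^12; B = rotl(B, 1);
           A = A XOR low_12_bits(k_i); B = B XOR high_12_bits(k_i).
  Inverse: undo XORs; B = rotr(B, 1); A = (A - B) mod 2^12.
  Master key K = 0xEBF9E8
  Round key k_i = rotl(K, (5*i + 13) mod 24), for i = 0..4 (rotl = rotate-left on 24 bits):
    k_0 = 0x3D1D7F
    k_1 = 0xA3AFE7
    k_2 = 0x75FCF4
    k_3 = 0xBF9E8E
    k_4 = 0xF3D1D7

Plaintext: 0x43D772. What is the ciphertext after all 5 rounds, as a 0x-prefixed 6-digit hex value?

s_0 = plaintext = 0x43D772
s_1 = Round(s_0, k_0) = 0x6D0D35
s_2 = Round(s_1, k_1) = 0xBE2051
s_3 = Round(s_2, k_2) = 0x0C77FD
s_4 = Round(s_3, k_3) = 0x64A403
s_5 = Round(s_4, k_4) = 0xB9A73B

0xB9A73B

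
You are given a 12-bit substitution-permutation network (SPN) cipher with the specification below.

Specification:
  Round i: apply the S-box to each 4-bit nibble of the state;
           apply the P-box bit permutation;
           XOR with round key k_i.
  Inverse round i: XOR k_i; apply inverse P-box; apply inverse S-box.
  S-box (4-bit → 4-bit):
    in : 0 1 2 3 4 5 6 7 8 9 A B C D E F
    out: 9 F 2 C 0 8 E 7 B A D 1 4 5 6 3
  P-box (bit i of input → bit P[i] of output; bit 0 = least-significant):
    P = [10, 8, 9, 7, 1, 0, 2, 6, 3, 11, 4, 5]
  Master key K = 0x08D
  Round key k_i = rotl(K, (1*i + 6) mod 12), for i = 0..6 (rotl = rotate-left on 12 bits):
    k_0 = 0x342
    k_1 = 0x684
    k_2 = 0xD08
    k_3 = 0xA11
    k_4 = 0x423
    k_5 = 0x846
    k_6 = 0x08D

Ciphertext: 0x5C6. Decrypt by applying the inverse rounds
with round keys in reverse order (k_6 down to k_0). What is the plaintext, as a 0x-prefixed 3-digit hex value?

0xF8D

s_0 = ciphertext = 0x5C6
s_1 = InvRound(s_0, k_6) = 0xB8F
s_2 = InvRound(s_1, k_5) = 0xB96
s_3 = InvRound(s_2, k_4) = 0x6E1
s_4 = InvRound(s_3, k_3) = 0x650
s_5 = InvRound(s_4, k_2) = 0x75E
s_6 = InvRound(s_5, k_1) = 0xD09
s_7 = InvRound(s_6, k_0) = 0xF8D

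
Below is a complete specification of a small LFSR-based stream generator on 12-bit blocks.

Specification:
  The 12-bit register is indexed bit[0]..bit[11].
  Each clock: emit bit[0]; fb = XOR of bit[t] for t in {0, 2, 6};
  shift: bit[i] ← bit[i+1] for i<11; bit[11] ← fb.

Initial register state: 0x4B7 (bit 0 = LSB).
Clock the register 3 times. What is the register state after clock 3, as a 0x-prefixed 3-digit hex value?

reg_0 = 0x4B7
clock 1: out=1, reg = 0x25B
clock 2: out=1, reg = 0x12D
clock 3: out=1, reg = 0x096

0x096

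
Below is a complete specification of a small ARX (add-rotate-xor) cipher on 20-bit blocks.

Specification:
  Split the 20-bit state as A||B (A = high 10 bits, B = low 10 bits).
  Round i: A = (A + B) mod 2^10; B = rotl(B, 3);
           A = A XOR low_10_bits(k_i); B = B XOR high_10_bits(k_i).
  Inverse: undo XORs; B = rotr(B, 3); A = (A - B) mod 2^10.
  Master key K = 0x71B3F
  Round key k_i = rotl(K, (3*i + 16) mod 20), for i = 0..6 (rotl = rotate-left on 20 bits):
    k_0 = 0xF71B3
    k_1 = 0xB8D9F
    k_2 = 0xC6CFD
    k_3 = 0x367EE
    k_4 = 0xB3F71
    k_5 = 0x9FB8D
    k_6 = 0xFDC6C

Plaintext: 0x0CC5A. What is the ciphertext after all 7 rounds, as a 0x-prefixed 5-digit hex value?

0xE71D8

s_0 = plaintext = 0x0CC5A
s_1 = Round(s_0, k_0) = 0x4F90C
s_2 = Round(s_1, k_1) = 0xF5681
s_3 = Round(s_2, k_2) = 0xAAF16
s_4 = Round(s_3, k_3) = 0x8BC6F
s_5 = Round(s_4, k_4) = 0x7BDB7
s_6 = Round(s_5, k_5) = 0x0AFC5
s_7 = Round(s_6, k_6) = 0xE71D8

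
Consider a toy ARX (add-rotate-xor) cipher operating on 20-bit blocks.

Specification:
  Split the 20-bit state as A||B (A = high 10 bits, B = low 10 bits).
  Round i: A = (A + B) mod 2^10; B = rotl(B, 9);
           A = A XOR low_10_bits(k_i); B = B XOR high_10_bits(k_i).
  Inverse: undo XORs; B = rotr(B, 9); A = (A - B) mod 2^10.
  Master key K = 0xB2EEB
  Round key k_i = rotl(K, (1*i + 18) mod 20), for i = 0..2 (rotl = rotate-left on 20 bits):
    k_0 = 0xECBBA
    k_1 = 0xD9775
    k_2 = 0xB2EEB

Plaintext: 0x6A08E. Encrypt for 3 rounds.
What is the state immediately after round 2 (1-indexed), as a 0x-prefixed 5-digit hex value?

0xBD09F

s_0 = plaintext = 0x6A08E
s_1 = Round(s_0, k_0) = 0x633F5
s_2 = Round(s_1, k_1) = 0xBD09F
s_3 = Round(s_2, k_2) = 0x5E084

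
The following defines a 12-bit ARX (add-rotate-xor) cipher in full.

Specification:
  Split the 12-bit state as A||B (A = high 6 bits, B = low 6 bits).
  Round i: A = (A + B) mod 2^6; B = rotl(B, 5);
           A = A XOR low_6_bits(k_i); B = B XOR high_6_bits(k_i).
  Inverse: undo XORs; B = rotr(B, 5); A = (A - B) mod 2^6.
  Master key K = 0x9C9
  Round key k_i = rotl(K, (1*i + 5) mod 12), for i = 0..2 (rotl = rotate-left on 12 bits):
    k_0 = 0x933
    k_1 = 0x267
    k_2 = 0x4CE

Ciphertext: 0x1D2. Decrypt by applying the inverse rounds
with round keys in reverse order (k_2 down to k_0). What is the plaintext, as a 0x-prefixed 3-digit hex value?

s_0 = ciphertext = 0x1D2
s_1 = InvRound(s_0, k_2) = 0x1C2
s_2 = InvRound(s_1, k_1) = 0x296
s_3 = InvRound(s_2, k_0) = 0x525

0x525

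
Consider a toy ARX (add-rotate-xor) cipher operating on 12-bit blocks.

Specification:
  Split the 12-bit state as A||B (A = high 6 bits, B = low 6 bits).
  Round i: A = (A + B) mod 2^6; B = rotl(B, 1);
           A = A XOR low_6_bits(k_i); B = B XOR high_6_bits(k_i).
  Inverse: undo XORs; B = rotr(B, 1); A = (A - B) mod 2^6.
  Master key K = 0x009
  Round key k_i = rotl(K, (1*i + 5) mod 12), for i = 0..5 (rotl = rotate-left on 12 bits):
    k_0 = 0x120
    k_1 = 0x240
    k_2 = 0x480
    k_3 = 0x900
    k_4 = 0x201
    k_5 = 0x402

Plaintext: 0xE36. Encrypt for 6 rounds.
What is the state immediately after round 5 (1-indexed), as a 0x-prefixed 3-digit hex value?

s_0 = plaintext = 0xE36
s_1 = Round(s_0, k_0) = 0x3A9
s_2 = Round(s_1, k_1) = 0xDDA
s_3 = Round(s_2, k_2) = 0x466
s_4 = Round(s_3, k_3) = 0xDE9
s_5 = Round(s_4, k_4) = 0x85B
s_6 = Round(s_5, k_5) = 0xFA6

0x85B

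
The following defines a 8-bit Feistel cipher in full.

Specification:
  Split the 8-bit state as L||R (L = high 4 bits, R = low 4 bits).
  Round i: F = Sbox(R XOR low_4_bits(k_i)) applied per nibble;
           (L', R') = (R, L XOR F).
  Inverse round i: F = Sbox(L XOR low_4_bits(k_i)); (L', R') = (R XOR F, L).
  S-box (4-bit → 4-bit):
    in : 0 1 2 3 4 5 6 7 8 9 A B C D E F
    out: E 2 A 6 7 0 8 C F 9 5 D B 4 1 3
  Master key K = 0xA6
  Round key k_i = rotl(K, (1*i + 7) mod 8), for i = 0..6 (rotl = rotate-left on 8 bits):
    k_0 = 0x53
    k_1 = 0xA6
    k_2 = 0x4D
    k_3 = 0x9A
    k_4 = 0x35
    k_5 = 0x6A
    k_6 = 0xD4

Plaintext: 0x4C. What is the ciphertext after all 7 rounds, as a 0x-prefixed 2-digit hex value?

0x5B

s_0 = plaintext = 0x4C
s_1 = Round(s_0, k_0) = 0xC7
s_2 = Round(s_1, k_1) = 0x7E
s_3 = Round(s_2, k_2) = 0xE1
s_4 = Round(s_3, k_3) = 0x13
s_5 = Round(s_4, k_4) = 0x39
s_6 = Round(s_5, k_5) = 0x95
s_7 = Round(s_6, k_6) = 0x5B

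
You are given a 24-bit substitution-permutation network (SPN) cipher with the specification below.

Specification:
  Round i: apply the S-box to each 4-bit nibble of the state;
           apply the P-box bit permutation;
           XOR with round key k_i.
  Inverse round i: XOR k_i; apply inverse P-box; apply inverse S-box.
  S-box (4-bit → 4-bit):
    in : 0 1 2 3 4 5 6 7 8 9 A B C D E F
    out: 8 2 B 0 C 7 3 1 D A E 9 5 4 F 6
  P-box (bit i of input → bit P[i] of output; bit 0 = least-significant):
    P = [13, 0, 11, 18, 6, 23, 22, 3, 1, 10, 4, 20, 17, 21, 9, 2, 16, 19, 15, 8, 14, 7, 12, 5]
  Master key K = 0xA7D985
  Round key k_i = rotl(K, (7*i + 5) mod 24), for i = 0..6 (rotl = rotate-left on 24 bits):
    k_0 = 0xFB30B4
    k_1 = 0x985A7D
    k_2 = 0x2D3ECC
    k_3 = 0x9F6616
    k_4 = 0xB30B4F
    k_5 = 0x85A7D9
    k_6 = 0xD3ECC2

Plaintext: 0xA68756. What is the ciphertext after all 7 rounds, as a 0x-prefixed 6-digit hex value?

0x7AC1BA

s_0 = plaintext = 0xA68756
s_1 = Round(s_0, k_0) = 0x300253
s_2 = Round(s_1, k_1) = 0x485F3B
s_3 = Round(s_2, k_2) = 0x0A89FC
s_4 = Round(s_3, k_3) = 0x45C932
s_5 = Round(s_4, k_4) = 0xACBD6E
s_6 = Round(s_5, k_5) = 0x021F2C
s_7 = Round(s_6, k_6) = 0x7AC1BA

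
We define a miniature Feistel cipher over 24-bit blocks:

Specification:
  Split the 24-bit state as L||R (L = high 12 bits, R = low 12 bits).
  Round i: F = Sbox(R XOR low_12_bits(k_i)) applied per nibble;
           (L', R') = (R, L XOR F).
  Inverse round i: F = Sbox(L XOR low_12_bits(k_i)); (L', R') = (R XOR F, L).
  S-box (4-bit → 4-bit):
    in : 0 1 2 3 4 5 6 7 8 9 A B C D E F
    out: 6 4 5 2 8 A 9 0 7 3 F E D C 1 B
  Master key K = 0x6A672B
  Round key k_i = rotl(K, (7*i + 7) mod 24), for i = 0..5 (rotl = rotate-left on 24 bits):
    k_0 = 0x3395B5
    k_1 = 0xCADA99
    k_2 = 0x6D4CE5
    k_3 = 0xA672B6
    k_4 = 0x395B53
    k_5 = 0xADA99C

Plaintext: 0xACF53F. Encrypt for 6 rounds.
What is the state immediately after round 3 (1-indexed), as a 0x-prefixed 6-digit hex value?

0xC6CAC3

s_0 = plaintext = 0xACF53F
s_1 = Round(s_0, k_0) = 0x53FCB0
s_2 = Round(s_1, k_1) = 0xCB0C6C
s_3 = Round(s_2, k_2) = 0xC6CAC3
s_4 = Round(s_3, k_3) = 0xAC3B66
s_5 = Round(s_4, k_4) = 0xB66CE9
s_6 = Round(s_5, k_5) = 0xCE916C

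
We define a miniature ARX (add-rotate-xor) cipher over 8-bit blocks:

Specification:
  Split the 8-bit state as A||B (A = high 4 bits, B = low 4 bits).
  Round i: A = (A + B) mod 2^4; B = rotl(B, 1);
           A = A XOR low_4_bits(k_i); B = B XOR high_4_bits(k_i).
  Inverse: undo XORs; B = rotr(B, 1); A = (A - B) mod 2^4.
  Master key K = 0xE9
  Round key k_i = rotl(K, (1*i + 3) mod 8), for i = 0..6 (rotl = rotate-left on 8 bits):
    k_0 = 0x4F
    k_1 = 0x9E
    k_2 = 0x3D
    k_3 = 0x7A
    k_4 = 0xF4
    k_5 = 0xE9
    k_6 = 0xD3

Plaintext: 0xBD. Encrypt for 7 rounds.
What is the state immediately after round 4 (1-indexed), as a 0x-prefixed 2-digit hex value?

s_0 = plaintext = 0xBD
s_1 = Round(s_0, k_0) = 0x7F
s_2 = Round(s_1, k_1) = 0x86
s_3 = Round(s_2, k_2) = 0x3F
s_4 = Round(s_3, k_3) = 0x88
s_5 = Round(s_4, k_4) = 0x4E
s_6 = Round(s_5, k_5) = 0xB3
s_7 = Round(s_6, k_6) = 0xDB

0x88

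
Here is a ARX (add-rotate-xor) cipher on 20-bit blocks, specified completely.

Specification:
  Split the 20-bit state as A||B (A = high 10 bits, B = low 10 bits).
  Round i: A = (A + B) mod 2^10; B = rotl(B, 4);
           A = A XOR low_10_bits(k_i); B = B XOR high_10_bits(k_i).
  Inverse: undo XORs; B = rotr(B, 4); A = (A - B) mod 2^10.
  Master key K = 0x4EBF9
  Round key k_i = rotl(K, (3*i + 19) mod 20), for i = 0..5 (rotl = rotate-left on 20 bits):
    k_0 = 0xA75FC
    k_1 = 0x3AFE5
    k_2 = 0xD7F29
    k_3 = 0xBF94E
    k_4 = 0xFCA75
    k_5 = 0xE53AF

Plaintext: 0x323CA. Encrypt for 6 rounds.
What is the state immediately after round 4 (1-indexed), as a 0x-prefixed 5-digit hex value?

s_0 = plaintext = 0x323CA
s_1 = Round(s_0, k_0) = 0x5BA32
s_2 = Round(s_1, k_1) = 0x117C3
s_3 = Round(s_2, k_2) = 0xC8760
s_4 = Round(s_3, k_3) = 0xF3CF3
s_5 = Round(s_4, k_4) = 0xADCC1
s_6 = Round(s_5, k_5) = 0x35F87

0xF3CF3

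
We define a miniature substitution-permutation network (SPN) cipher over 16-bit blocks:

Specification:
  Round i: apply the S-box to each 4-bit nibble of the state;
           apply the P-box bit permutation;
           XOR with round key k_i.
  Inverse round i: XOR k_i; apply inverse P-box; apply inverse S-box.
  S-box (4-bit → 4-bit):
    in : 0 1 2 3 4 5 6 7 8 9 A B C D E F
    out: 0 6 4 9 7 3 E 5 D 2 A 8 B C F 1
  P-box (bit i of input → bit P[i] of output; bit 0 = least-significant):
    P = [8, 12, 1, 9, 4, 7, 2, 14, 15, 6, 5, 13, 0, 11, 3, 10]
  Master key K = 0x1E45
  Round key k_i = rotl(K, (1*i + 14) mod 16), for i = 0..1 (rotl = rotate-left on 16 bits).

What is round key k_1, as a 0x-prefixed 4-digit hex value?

K = 0x1E45
k_0 = rotl(K, (1*0+14) mod 16) = rotl(K, 14) = 0x4791
k_1 = rotl(K, (1*1+14) mod 16) = rotl(K, 15) = 0x8F22

0x8F22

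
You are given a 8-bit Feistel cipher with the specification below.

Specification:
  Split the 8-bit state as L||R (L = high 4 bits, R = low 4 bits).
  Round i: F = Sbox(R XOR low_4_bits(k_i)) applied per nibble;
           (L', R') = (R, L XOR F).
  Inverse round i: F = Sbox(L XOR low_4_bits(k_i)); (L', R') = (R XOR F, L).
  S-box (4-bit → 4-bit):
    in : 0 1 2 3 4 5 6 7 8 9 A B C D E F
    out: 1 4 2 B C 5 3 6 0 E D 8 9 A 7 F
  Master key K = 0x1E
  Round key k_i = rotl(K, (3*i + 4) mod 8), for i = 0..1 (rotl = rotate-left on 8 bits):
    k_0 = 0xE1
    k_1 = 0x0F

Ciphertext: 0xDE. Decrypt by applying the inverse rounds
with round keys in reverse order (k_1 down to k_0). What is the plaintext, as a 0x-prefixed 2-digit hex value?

0x7C

s_0 = ciphertext = 0xDE
s_1 = InvRound(s_0, k_1) = 0xCD
s_2 = InvRound(s_1, k_0) = 0x7C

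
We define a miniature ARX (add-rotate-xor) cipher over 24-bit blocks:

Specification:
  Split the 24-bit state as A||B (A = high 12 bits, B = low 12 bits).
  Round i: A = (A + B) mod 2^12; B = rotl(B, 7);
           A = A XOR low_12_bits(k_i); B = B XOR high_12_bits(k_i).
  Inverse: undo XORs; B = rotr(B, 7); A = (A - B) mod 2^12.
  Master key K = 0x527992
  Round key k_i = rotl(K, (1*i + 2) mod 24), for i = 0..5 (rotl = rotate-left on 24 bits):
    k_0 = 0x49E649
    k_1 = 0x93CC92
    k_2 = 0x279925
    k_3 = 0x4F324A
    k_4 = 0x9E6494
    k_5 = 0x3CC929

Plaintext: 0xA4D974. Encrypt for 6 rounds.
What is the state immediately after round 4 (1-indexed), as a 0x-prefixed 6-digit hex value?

0xF69748

s_0 = plaintext = 0xA4D974
s_1 = Round(s_0, k_0) = 0x588ED5
s_2 = Round(s_1, k_1) = 0x8CF3CA
s_3 = Round(s_2, k_2) = 0x5BC767
s_4 = Round(s_3, k_3) = 0xF69748
s_5 = Round(s_4, k_4) = 0x225DDC
s_6 = Round(s_5, k_5) = 0x928DA2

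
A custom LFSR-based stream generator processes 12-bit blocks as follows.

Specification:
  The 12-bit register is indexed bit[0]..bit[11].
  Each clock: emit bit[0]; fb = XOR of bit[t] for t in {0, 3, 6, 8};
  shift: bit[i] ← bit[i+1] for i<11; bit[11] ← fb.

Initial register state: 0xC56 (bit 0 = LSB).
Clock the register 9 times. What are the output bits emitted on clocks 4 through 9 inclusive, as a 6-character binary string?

reg_0 = 0xC56
clock 1: out=0, reg = 0xE2B
clock 2: out=1, reg = 0x715
clock 3: out=1, reg = 0x38A
clock 4: out=0, reg = 0x1C5
clock 5: out=1, reg = 0x8E2
clock 6: out=0, reg = 0xC71
clock 7: out=1, reg = 0x638
clock 8: out=0, reg = 0xB1C
clock 9: out=0, reg = 0x58E

010100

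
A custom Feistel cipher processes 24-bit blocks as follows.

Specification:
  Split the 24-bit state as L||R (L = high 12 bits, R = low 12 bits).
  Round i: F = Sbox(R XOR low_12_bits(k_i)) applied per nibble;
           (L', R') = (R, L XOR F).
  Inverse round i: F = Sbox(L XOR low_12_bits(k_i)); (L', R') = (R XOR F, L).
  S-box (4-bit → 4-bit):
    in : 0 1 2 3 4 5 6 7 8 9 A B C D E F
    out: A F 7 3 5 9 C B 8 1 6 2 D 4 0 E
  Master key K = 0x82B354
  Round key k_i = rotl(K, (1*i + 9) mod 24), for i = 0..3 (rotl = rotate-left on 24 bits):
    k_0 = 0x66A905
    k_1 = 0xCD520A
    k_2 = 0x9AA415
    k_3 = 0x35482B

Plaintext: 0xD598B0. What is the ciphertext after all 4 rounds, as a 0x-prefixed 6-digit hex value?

0xE83E6E

s_0 = plaintext = 0xD598B0
s_1 = Round(s_0, k_0) = 0x8B0270
s_2 = Round(s_1, k_1) = 0x270206
s_3 = Round(s_2, k_2) = 0x206E83
s_4 = Round(s_3, k_3) = 0xE83E6E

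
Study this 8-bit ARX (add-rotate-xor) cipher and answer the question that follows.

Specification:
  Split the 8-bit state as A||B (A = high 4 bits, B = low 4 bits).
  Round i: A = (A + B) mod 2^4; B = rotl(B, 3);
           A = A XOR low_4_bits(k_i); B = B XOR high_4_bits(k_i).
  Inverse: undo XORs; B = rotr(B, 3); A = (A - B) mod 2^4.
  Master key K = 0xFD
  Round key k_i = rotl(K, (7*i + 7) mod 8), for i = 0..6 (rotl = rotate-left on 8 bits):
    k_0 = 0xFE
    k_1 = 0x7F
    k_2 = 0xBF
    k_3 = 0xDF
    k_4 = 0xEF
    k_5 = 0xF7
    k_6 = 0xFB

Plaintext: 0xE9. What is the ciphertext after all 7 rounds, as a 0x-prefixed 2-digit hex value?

0x0C

s_0 = plaintext = 0xE9
s_1 = Round(s_0, k_0) = 0x93
s_2 = Round(s_1, k_1) = 0x3E
s_3 = Round(s_2, k_2) = 0xEC
s_4 = Round(s_3, k_3) = 0x5B
s_5 = Round(s_4, k_4) = 0xF3
s_6 = Round(s_5, k_5) = 0x56
s_7 = Round(s_6, k_6) = 0x0C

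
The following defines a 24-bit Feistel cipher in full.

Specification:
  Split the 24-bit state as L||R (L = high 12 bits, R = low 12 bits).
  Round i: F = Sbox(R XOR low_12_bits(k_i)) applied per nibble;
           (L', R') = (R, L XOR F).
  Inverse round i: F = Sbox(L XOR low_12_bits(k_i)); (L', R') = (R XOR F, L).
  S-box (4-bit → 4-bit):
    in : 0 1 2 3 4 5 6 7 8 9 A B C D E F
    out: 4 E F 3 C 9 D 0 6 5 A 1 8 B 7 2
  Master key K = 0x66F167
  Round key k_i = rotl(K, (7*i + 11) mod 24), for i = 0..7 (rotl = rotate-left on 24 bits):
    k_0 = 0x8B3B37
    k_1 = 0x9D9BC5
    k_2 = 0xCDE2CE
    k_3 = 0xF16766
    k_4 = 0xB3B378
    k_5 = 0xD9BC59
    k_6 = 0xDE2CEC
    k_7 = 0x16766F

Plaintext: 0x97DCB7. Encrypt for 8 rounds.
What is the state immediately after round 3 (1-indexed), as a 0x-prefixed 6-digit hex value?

0x30F797

s_0 = plaintext = 0x97DCB7
s_1 = Round(s_0, k_0) = 0xCB7919
s_2 = Round(s_1, k_1) = 0x91930F
s_3 = Round(s_2, k_2) = 0x30F797
s_4 = Round(s_3, k_3) = 0x797721
s_5 = Round(s_4, k_4) = 0x721B02
s_6 = Round(s_5, k_5) = 0xB027B0
s_7 = Round(s_6, k_6) = 0x7B0A9A
s_8 = Round(s_7, k_7) = 0xA9AF99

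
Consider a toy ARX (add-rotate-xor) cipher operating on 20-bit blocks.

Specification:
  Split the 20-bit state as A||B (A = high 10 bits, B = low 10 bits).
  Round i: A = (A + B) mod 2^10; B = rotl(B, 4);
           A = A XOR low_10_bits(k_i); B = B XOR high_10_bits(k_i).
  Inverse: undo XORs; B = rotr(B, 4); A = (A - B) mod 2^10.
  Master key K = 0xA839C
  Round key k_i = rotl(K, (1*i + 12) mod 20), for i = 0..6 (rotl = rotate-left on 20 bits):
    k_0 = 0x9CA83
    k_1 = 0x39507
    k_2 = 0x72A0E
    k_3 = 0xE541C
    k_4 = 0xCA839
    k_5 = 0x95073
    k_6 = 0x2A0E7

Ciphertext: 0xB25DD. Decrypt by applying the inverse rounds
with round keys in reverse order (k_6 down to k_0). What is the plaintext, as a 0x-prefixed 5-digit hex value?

0xFEFC5

s_0 = ciphertext = 0xB25DD
s_1 = InvRound(s_0, k_6) = 0x35D57
s_2 = InvRound(s_1, k_5) = 0xED0F0
s_3 = InvRound(s_2, k_4) = 0x342BD
s_4 = InvRound(s_3, k_3) = 0xAEA12
s_5 = InvRound(s_4, k_2) = 0x9DE3D
s_6 = InvRound(s_5, k_1) = 0x50E2D
s_7 = InvRound(s_6, k_0) = 0xFEFC5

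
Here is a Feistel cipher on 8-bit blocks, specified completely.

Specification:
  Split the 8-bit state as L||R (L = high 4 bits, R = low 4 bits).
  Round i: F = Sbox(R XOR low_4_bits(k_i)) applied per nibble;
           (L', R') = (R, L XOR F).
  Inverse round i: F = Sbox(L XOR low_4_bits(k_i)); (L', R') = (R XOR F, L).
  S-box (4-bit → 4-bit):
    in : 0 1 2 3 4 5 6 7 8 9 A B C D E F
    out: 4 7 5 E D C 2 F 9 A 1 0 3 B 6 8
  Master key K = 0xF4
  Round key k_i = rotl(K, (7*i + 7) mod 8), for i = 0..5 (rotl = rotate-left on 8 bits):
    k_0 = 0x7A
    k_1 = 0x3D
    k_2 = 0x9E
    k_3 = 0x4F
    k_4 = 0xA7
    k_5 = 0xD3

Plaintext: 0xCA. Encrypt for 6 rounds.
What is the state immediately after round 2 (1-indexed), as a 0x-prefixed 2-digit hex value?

0x86

s_0 = plaintext = 0xCA
s_1 = Round(s_0, k_0) = 0xA8
s_2 = Round(s_1, k_1) = 0x86
s_3 = Round(s_2, k_2) = 0x61
s_4 = Round(s_3, k_3) = 0x10
s_5 = Round(s_4, k_4) = 0x0E
s_6 = Round(s_5, k_5) = 0xEB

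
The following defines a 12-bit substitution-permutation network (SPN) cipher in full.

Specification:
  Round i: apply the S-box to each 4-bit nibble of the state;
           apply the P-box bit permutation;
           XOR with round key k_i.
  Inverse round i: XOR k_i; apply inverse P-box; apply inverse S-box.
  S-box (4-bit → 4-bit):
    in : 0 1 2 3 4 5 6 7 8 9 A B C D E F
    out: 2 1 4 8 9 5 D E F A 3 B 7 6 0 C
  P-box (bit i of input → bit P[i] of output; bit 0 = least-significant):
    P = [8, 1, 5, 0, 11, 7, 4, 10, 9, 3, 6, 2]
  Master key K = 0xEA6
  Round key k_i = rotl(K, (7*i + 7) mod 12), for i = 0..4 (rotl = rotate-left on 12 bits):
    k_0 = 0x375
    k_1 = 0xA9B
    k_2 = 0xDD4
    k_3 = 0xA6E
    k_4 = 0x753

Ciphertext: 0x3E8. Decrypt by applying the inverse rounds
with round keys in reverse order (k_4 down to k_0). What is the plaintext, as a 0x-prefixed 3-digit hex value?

0xA27

s_0 = ciphertext = 0x3E8
s_1 = InvRound(s_0, k_4) = 0x077
s_2 = InvRound(s_1, k_3) = 0xA53
s_3 = InvRound(s_2, k_2) = 0x49B
s_4 = InvRound(s_3, k_1) = 0x14E
s_5 = InvRound(s_4, k_0) = 0xA27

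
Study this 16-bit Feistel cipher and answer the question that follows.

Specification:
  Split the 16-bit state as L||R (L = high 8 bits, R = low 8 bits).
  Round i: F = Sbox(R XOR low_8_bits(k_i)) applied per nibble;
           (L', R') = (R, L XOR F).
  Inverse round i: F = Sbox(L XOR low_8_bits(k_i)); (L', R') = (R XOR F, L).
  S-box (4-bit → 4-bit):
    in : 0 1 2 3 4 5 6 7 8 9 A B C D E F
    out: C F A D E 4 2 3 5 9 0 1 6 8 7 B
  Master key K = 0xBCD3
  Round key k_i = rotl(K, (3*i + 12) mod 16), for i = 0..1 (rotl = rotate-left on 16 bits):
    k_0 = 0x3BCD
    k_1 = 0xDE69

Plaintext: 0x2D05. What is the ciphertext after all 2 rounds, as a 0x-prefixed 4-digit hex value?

s_0 = plaintext = 0x2D05
s_1 = Round(s_0, k_0) = 0x0548
s_2 = Round(s_1, k_1) = 0x48AA

0x48AA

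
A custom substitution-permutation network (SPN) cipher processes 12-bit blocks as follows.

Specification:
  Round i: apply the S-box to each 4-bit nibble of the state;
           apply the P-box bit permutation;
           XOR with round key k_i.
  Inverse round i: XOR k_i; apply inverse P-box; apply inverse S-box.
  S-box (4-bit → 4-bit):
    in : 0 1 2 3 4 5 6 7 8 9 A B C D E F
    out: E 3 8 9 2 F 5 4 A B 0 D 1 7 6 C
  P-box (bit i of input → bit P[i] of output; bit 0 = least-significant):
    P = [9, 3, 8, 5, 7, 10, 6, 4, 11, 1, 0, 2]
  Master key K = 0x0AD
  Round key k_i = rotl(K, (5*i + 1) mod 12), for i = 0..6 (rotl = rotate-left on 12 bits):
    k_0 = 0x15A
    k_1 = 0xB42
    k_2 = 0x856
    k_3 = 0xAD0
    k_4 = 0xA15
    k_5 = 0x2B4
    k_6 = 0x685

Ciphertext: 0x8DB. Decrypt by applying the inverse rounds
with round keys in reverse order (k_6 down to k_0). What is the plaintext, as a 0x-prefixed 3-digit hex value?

s_0 = ciphertext = 0x8DB
s_1 = InvRound(s_0, k_6) = 0x901
s_2 = InvRound(s_1, k_5) = 0xB3B
s_3 = InvRound(s_2, k_4) = 0x8A0
s_4 = InvRound(s_3, k_3) = 0xAF3
s_5 = InvRound(s_4, k_2) = 0xFC3
s_6 = InvRound(s_5, k_1) = 0x71A
s_7 = InvRound(s_6, k_0) = 0xAEC

0xAEC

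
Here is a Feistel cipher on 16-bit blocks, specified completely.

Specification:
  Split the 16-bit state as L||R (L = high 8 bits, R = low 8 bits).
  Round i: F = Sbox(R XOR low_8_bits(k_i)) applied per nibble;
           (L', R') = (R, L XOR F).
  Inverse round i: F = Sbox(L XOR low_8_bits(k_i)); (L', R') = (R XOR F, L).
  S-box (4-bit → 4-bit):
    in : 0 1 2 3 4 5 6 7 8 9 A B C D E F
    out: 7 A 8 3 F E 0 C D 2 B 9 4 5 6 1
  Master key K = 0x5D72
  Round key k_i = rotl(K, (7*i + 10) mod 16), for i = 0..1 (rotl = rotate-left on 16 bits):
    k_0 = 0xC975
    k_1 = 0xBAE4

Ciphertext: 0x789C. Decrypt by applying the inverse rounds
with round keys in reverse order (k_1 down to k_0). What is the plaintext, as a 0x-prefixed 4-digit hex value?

0x3DB8

s_0 = ciphertext = 0x789C
s_1 = InvRound(s_0, k_1) = 0xB878
s_2 = InvRound(s_1, k_0) = 0x3DB8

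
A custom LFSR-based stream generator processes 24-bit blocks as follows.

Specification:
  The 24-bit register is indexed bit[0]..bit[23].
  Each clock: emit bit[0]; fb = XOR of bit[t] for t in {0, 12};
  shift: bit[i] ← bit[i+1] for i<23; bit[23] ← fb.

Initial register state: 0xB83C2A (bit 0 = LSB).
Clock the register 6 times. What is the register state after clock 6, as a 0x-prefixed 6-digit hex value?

reg_0 = 0xB83C2A
clock 1: out=0, reg = 0xDC1E15
clock 2: out=1, reg = 0x6E0F0A
clock 3: out=0, reg = 0x370785
clock 4: out=1, reg = 0x9B83C2
clock 5: out=0, reg = 0x4DC1E1
clock 6: out=1, reg = 0xA6E0F0

0xA6E0F0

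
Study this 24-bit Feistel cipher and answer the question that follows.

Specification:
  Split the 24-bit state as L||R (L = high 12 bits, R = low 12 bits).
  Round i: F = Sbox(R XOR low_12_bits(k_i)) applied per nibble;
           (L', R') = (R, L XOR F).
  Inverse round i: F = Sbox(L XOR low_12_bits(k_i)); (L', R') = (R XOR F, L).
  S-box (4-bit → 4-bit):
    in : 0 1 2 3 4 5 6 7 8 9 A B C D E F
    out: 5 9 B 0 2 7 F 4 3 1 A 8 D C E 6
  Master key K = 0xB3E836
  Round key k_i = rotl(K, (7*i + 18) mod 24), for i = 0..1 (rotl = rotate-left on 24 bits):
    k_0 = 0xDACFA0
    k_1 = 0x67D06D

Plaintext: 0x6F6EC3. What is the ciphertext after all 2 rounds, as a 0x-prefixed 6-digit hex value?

0xF0683B

s_0 = plaintext = 0x6F6EC3
s_1 = Round(s_0, k_0) = 0xEC3F06
s_2 = Round(s_1, k_1) = 0xF0683B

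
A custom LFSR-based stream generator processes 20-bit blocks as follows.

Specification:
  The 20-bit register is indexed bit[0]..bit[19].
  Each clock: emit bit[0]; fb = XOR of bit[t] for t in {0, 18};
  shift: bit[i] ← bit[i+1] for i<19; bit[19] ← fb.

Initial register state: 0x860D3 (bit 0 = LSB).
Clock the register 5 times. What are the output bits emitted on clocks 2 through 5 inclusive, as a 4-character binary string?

reg_0 = 0x860D3
clock 1: out=1, reg = 0xC3069
clock 2: out=1, reg = 0x61834
clock 3: out=0, reg = 0xB0C1A
clock 4: out=0, reg = 0x5860D
clock 5: out=1, reg = 0x2C306

1001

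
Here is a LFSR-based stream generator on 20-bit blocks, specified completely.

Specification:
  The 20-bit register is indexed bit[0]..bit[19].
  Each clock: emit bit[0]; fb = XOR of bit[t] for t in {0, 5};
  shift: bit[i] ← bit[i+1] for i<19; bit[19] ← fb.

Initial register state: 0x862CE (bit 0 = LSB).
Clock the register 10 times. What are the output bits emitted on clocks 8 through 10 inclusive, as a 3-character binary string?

101

reg_0 = 0x862CE
clock 1: out=0, reg = 0x43167
clock 2: out=1, reg = 0x218B3
clock 3: out=1, reg = 0x10C59
clock 4: out=1, reg = 0x8862C
clock 5: out=0, reg = 0xC4316
clock 6: out=0, reg = 0x6218B
clock 7: out=1, reg = 0xB10C5
clock 8: out=1, reg = 0xD8862
clock 9: out=0, reg = 0xEC431
clock 10: out=1, reg = 0x76218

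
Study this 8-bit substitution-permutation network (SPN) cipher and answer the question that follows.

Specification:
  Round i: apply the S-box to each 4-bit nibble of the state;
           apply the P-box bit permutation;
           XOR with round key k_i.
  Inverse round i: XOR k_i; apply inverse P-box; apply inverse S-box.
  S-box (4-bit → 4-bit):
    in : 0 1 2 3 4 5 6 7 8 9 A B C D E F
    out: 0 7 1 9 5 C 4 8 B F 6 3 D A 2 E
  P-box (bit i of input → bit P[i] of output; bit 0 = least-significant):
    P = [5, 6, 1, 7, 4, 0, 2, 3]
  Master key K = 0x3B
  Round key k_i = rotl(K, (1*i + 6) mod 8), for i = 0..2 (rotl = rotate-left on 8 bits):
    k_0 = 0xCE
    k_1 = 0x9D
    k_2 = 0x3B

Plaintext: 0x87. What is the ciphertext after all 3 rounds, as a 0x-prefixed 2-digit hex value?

s_0 = plaintext = 0x87
s_1 = Round(s_0, k_0) = 0x57
s_2 = Round(s_1, k_1) = 0x11
s_3 = Round(s_2, k_2) = 0x4C

0x4C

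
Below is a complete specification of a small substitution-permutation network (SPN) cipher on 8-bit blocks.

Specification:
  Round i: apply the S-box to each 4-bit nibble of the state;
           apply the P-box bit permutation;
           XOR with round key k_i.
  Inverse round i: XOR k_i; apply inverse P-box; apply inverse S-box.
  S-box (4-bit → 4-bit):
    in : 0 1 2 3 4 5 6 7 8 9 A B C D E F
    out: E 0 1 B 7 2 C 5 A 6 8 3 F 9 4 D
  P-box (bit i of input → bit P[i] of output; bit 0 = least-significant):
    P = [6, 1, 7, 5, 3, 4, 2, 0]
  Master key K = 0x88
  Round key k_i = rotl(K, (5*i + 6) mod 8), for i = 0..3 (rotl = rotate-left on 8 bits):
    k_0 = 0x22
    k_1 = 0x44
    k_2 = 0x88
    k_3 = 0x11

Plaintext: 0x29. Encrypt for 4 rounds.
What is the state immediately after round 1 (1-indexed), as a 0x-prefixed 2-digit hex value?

0xA8

s_0 = plaintext = 0x29
s_1 = Round(s_0, k_0) = 0xA8
s_2 = Round(s_1, k_1) = 0x67
s_3 = Round(s_2, k_2) = 0x4D
s_4 = Round(s_3, k_3) = 0x6D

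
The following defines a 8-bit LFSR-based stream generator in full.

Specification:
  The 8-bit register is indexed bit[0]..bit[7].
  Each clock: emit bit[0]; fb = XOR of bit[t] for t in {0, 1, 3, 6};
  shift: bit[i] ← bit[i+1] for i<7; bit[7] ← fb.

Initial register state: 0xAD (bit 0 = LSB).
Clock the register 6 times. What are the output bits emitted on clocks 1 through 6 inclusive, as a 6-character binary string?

101101

reg_0 = 0xAD
clock 1: out=1, reg = 0x56
clock 2: out=0, reg = 0x2B
clock 3: out=1, reg = 0x95
clock 4: out=1, reg = 0xCA
clock 5: out=0, reg = 0xE5
clock 6: out=1, reg = 0x72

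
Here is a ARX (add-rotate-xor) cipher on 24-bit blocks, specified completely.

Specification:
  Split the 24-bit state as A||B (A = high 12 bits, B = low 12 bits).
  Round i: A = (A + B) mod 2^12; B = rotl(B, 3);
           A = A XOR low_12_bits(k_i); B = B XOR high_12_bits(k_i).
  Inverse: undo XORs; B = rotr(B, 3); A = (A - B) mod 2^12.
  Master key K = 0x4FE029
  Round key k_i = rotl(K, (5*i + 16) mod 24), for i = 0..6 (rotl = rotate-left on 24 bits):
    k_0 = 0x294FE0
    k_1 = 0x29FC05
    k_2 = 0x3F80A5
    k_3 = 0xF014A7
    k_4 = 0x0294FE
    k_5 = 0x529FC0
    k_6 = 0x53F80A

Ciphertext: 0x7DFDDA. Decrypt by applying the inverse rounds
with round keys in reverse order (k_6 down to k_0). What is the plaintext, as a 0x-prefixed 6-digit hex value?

s_0 = ciphertext = 0x7DFDDA
s_1 = InvRound(s_0, k_6) = 0x4B9B1C
s_2 = InvRound(s_1, k_5) = 0xFB3BC6
s_3 = InvRound(s_2, k_4) = 0xBD0F7D
s_4 = InvRound(s_3, k_3) = 0x76880F
s_5 = InvRound(s_4, k_2) = 0x84FF7E
s_6 = InvRound(s_5, k_1) = 0x08E3BC
s_7 = InvRound(s_6, k_0) = 0xF49025

0xF49025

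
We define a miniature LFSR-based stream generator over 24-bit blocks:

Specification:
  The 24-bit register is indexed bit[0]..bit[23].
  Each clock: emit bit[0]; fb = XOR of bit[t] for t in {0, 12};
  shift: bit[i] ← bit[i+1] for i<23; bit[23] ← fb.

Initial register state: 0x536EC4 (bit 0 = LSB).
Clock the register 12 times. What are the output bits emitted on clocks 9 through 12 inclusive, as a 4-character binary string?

0111

reg_0 = 0x536EC4
clock 1: out=0, reg = 0x29B762
clock 2: out=0, reg = 0x94DBB1
clock 3: out=1, reg = 0x4A6DD8
clock 4: out=0, reg = 0x2536EC
clock 5: out=0, reg = 0x929B76
clock 6: out=0, reg = 0xC94DBB
clock 7: out=1, reg = 0xE4A6DD
clock 8: out=1, reg = 0xF2536E
clock 9: out=0, reg = 0xF929B7
clock 10: out=1, reg = 0xFC94DB
clock 11: out=1, reg = 0x7E4A6D
clock 12: out=1, reg = 0xBF2536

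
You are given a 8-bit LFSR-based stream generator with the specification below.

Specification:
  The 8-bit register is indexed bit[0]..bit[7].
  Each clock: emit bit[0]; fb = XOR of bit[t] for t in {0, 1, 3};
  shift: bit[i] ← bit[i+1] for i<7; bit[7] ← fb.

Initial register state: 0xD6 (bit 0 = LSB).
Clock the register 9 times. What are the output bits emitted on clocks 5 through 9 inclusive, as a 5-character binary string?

10111

reg_0 = 0xD6
clock 1: out=0, reg = 0xEB
clock 2: out=1, reg = 0xF5
clock 3: out=1, reg = 0xFA
clock 4: out=0, reg = 0x7D
clock 5: out=1, reg = 0x3E
clock 6: out=0, reg = 0x1F
clock 7: out=1, reg = 0x8F
clock 8: out=1, reg = 0xC7
clock 9: out=1, reg = 0x63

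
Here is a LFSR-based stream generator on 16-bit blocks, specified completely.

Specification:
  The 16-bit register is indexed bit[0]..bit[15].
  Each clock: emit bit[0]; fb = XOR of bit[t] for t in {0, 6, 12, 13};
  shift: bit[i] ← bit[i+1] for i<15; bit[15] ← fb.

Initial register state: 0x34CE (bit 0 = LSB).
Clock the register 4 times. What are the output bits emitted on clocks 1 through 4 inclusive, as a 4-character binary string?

0111

reg_0 = 0x34CE
clock 1: out=0, reg = 0x9A67
clock 2: out=1, reg = 0xCD33
clock 3: out=1, reg = 0xE699
clock 4: out=1, reg = 0x734C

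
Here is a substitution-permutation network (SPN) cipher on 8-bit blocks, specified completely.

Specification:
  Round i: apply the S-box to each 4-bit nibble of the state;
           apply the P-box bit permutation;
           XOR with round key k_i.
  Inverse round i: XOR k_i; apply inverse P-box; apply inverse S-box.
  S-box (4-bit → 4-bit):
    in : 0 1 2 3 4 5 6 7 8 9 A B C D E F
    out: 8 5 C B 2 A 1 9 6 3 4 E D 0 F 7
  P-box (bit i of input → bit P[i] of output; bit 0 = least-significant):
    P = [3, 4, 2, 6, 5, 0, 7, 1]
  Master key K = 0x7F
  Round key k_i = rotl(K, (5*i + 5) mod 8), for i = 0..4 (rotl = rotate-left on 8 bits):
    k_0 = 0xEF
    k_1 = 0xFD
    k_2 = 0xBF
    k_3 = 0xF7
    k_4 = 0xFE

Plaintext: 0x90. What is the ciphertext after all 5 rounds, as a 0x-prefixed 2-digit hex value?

0xAE

s_0 = plaintext = 0x90
s_1 = Round(s_0, k_0) = 0x8E
s_2 = Round(s_1, k_1) = 0x20
s_3 = Round(s_2, k_2) = 0x7D
s_4 = Round(s_3, k_3) = 0xD5
s_5 = Round(s_4, k_4) = 0xAE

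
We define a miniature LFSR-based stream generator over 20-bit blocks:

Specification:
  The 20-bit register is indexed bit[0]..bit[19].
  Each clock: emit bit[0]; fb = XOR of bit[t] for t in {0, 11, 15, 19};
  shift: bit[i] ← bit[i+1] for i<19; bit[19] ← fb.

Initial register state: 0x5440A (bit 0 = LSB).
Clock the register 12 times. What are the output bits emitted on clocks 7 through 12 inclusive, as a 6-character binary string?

000010

reg_0 = 0x5440A
clock 1: out=0, reg = 0x2A205
clock 2: out=1, reg = 0x15102
clock 3: out=0, reg = 0x0A881
clock 4: out=1, reg = 0x85440
clock 5: out=0, reg = 0xC2A20
clock 6: out=0, reg = 0x61510
clock 7: out=0, reg = 0x30A88
clock 8: out=0, reg = 0x98544
clock 9: out=0, reg = 0x4C2A2
clock 10: out=0, reg = 0xA6151
clock 11: out=1, reg = 0x530A8
clock 12: out=0, reg = 0x29854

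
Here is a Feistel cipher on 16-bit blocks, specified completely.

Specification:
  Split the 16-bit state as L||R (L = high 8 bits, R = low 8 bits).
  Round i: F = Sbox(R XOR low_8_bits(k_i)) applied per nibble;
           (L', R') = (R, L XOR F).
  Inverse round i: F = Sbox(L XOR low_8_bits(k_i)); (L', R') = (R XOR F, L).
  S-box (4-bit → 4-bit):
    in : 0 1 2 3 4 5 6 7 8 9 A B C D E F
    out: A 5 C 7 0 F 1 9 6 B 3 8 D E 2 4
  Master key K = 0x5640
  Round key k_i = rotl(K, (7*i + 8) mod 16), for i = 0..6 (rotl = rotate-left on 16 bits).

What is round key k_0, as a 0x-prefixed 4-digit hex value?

0x4056

K = 0x5640
k_0 = rotl(K, (7*0+8) mod 16) = rotl(K, 8) = 0x4056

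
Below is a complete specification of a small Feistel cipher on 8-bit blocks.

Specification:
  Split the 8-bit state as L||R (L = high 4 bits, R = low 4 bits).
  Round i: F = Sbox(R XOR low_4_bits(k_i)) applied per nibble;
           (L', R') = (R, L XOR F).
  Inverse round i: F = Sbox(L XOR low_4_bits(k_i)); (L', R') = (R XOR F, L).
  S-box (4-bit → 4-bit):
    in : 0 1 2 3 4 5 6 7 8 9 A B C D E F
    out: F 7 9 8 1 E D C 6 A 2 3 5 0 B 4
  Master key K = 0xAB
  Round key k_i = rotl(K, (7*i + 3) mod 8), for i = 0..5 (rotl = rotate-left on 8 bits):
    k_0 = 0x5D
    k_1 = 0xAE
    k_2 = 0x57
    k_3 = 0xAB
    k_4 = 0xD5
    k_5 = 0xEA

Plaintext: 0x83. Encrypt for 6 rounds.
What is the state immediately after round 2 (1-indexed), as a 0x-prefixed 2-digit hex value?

s_0 = plaintext = 0x83
s_1 = Round(s_0, k_0) = 0x33
s_2 = Round(s_1, k_1) = 0x33
s_3 = Round(s_2, k_2) = 0x32
s_4 = Round(s_3, k_3) = 0x29
s_5 = Round(s_4, k_4) = 0x97
s_6 = Round(s_5, k_5) = 0x79

0x33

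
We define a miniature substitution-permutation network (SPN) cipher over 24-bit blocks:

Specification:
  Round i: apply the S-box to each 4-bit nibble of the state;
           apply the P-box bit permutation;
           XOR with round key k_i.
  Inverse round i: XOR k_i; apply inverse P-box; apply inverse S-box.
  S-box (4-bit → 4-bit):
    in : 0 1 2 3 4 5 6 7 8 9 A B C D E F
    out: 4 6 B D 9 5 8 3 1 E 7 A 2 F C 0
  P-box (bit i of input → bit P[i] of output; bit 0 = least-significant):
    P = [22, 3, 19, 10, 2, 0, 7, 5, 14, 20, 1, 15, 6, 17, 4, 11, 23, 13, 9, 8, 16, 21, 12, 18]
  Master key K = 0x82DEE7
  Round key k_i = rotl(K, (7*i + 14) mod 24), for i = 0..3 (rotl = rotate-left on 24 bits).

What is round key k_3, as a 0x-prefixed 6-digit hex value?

K = 0x82DEE7
k_0 = rotl(K, (7*0+14) mod 24) = rotl(K, 14) = 0xB9E0B7
k_1 = rotl(K, (7*1+14) mod 24) = rotl(K, 21) = 0xF05BDC
k_2 = rotl(K, (7*2+14) mod 24) = rotl(K, 4) = 0x2DEE78
k_3 = rotl(K, (7*3+14) mod 24) = rotl(K, 11) = 0xF73C16

0xF73C16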